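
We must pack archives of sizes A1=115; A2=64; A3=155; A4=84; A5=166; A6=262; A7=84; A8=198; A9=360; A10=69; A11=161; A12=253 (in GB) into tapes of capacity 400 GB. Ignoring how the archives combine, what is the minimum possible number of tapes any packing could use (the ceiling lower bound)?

Total size = 115 + 64 + 155 + 84 + 166 + 262 + 84 + 198 + 360 + 69 + 161 + 253 = 1971 GB.
⌈1971 / 400⌉ = 5.

5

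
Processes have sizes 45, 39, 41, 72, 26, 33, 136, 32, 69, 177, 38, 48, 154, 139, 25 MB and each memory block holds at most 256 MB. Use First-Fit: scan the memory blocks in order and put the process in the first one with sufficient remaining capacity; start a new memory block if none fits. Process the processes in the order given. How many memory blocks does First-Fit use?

5

45 MB → memory block 1 (remaining 211 MB)
39 MB → memory block 1 (remaining 172 MB)
41 MB → memory block 1 (remaining 131 MB)
72 MB → memory block 1 (remaining 59 MB)
26 MB → memory block 1 (remaining 33 MB)
33 MB → memory block 1 (remaining 0 MB)
136 MB → memory block 2 (remaining 120 MB)
32 MB → memory block 2 (remaining 88 MB)
69 MB → memory block 2 (remaining 19 MB)
177 MB → memory block 3 (remaining 79 MB)
38 MB → memory block 3 (remaining 41 MB)
48 MB → memory block 4 (remaining 208 MB)
154 MB → memory block 4 (remaining 54 MB)
139 MB → memory block 5 (remaining 117 MB)
25 MB → memory block 3 (remaining 16 MB)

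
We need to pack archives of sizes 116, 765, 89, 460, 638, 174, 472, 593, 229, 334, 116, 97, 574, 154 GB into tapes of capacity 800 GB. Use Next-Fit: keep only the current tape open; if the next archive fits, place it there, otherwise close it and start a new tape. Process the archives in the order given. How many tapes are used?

8

tape 1: place 116 GB, 684 GB left
tape 2: place 765 GB, 35 GB left
tape 3: place 89 GB, 711 GB left
tape 3: place 460 GB, 251 GB left
tape 4: place 638 GB, 162 GB left
tape 5: place 174 GB, 626 GB left
tape 5: place 472 GB, 154 GB left
tape 6: place 593 GB, 207 GB left
tape 7: place 229 GB, 571 GB left
tape 7: place 334 GB, 237 GB left
tape 7: place 116 GB, 121 GB left
tape 7: place 97 GB, 24 GB left
tape 8: place 574 GB, 226 GB left
tape 8: place 154 GB, 72 GB left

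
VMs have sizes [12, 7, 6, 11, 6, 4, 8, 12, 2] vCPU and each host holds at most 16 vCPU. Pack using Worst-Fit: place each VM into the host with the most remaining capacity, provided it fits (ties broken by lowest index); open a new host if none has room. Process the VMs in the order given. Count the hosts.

host 1: place 12 vCPU, 4 vCPU left
host 2: place 7 vCPU, 9 vCPU left
host 2: place 6 vCPU, 3 vCPU left
host 3: place 11 vCPU, 5 vCPU left
host 4: place 6 vCPU, 10 vCPU left
host 4: place 4 vCPU, 6 vCPU left
host 5: place 8 vCPU, 8 vCPU left
host 6: place 12 vCPU, 4 vCPU left
host 5: place 2 vCPU, 6 vCPU left

6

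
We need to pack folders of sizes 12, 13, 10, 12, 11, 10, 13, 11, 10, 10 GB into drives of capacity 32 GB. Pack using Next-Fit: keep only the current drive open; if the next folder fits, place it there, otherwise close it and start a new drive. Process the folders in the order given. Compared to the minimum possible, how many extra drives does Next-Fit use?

1

Next-Fit: [12,13] [10,12] [11,10] [13,11] [10,10] → 5 drives.
Total size 112 GB; any packing needs at least ⌈112/32⌉ = 4 drives.
An optimal packing achieves that bound: [13,13] [12,12] [11,11,10] [10,10,10] → 4 drives.
Excess: 5 − 4 = 1.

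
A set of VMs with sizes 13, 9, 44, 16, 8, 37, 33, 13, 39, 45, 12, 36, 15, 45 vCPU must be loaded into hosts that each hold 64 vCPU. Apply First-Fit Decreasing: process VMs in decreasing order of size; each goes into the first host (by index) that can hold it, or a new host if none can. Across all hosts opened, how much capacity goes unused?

Sorted descending: 45, 45, 44, 39, 37, 36, 33, 16, 15, 13, 13, 12, 9, 8.
host 1: place 45 vCPU, 19 vCPU left
host 2: place 45 vCPU, 19 vCPU left
host 3: place 44 vCPU, 20 vCPU left
host 4: place 39 vCPU, 25 vCPU left
host 5: place 37 vCPU, 27 vCPU left
host 6: place 36 vCPU, 28 vCPU left
host 7: place 33 vCPU, 31 vCPU left
host 1: place 16 vCPU, 3 vCPU left
host 2: place 15 vCPU, 4 vCPU left
host 3: place 13 vCPU, 7 vCPU left
host 4: place 13 vCPU, 12 vCPU left
host 4: place 12 vCPU, 0 vCPU left
host 5: place 9 vCPU, 18 vCPU left
host 5: place 8 vCPU, 10 vCPU left
7 hosts × 64 vCPU = 448 vCPU; used 365 vCPU; unused 83 vCPU.

83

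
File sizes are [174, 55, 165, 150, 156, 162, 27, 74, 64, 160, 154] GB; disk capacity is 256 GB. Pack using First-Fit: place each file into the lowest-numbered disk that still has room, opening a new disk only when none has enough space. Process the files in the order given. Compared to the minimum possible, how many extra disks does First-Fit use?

0

First-Fit: [174,55,27] [165,74] [150,64] [156] [162] [160] [154] → 7 disks.
7 files exceed 128 GB (half the capacity), and no two of those can share a disk, so at least 7 disks are needed.
So 7 is already optimal.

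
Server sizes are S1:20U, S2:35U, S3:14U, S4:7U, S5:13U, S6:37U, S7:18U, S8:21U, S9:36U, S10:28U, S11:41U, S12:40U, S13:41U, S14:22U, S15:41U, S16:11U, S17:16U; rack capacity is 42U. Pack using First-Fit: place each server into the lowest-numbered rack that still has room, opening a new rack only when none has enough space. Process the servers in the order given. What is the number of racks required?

12 racks

rack 1: place S1 (20U), 22U left
rack 2: place S2 (35U), 7U left
rack 1: place S3 (14U), 8U left
rack 1: place S4 (7U), 1U left
rack 3: place S5 (13U), 29U left
rack 4: place S6 (37U), 5U left
rack 3: place S7 (18U), 11U left
rack 5: place S8 (21U), 21U left
rack 6: place S9 (36U), 6U left
rack 7: place S10 (28U), 14U left
rack 8: place S11 (41U), 1U left
rack 9: place S12 (40U), 2U left
rack 10: place S13 (41U), 1U left
rack 11: place S14 (22U), 20U left
rack 12: place S15 (41U), 1U left
rack 3: place S16 (11U), 0U left
rack 5: place S17 (16U), 5U left
Final racks: [20,14,7] [35] [13,18,11] [37] [21,16] [36] [28] [41] [40] [41] [22] [41].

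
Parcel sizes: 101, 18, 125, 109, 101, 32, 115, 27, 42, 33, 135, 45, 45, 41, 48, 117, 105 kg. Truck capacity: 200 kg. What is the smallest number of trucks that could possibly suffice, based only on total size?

Total size = 101 + 18 + 125 + 109 + 101 + 32 + 115 + 27 + 42 + 33 + 135 + 45 + 45 + 41 + 48 + 117 + 105 = 1239 kg.
⌈1239 / 200⌉ = 7.

7 trucks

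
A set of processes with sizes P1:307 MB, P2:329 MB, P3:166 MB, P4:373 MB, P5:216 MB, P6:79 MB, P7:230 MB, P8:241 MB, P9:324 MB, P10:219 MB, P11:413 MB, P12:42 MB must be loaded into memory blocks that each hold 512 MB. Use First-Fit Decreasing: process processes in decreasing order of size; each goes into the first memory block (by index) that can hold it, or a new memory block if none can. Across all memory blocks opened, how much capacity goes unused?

Sorted descending: 413, 373, 329, 324, 307, 241, 230, 219, 216, 166, 79, 42.
Put 413 MB in memory block 1; 99 MB remain.
Put 373 MB in memory block 2; 139 MB remain.
Put 329 MB in memory block 3; 183 MB remain.
Put 324 MB in memory block 4; 188 MB remain.
Put 307 MB in memory block 5; 205 MB remain.
Put 241 MB in memory block 6; 271 MB remain.
Put 230 MB in memory block 6; 41 MB remain.
Put 219 MB in memory block 7; 293 MB remain.
Put 216 MB in memory block 7; 77 MB remain.
Put 166 MB in memory block 3; 17 MB remain.
Put 79 MB in memory block 1; 20 MB remain.
Put 42 MB in memory block 2; 97 MB remain.
7 memory blocks × 512 MB = 3584 MB; used 2939 MB; unused 645 MB.

645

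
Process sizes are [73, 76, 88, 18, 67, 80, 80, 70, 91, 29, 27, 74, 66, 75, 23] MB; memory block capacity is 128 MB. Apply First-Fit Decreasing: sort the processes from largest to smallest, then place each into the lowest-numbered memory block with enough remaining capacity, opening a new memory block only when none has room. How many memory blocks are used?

Sorted descending: 91, 88, 80, 80, 76, 75, 74, 73, 70, 67, 66, 29, 27, 23, 18.
memory block 1: place 91 MB, 37 MB left
memory block 2: place 88 MB, 40 MB left
memory block 3: place 80 MB, 48 MB left
memory block 4: place 80 MB, 48 MB left
memory block 5: place 76 MB, 52 MB left
memory block 6: place 75 MB, 53 MB left
memory block 7: place 74 MB, 54 MB left
memory block 8: place 73 MB, 55 MB left
memory block 9: place 70 MB, 58 MB left
memory block 10: place 67 MB, 61 MB left
memory block 11: place 66 MB, 62 MB left
memory block 1: place 29 MB, 8 MB left
memory block 2: place 27 MB, 13 MB left
memory block 3: place 23 MB, 25 MB left
memory block 3: place 18 MB, 7 MB left
Final memory blocks: [91,29] [88,27] [80,23,18] [80] [76] [75] [74] [73] [70] [67] [66].

11 memory blocks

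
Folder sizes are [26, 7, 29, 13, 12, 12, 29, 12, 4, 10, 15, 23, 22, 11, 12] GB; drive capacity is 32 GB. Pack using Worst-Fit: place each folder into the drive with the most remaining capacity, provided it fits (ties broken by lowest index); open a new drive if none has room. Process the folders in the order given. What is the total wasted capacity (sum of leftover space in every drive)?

51

Put 26 GB in drive 1; 6 GB remain.
Put 7 GB in drive 2; 25 GB remain.
Put 29 GB in drive 3; 3 GB remain.
Put 13 GB in drive 2; 12 GB remain.
Put 12 GB in drive 2; 0 GB remain.
Put 12 GB in drive 4; 20 GB remain.
Put 29 GB in drive 5; 3 GB remain.
Put 12 GB in drive 4; 8 GB remain.
Put 4 GB in drive 4; 4 GB remain.
Put 10 GB in drive 6; 22 GB remain.
Put 15 GB in drive 6; 7 GB remain.
Put 23 GB in drive 7; 9 GB remain.
Put 22 GB in drive 8; 10 GB remain.
Put 11 GB in drive 9; 21 GB remain.
Put 12 GB in drive 9; 9 GB remain.
9 drives × 32 GB = 288 GB; used 237 GB; unused 51 GB.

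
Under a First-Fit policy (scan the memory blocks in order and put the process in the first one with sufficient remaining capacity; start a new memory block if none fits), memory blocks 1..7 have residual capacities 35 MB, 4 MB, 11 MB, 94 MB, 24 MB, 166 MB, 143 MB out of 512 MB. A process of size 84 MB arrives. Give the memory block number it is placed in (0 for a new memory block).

Memory blocks with room: memory block 4 (94 MB), memory block 6 (166 MB), memory block 7 (143 MB).
The first with room is memory block 4.

4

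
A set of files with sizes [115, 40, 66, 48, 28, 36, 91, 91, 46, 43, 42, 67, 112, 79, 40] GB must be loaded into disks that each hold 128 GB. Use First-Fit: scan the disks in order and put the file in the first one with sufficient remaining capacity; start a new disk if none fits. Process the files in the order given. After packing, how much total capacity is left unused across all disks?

disk 1: place 115 GB, 13 GB left
disk 2: place 40 GB, 88 GB left
disk 2: place 66 GB, 22 GB left
disk 3: place 48 GB, 80 GB left
disk 3: place 28 GB, 52 GB left
disk 3: place 36 GB, 16 GB left
disk 4: place 91 GB, 37 GB left
disk 5: place 91 GB, 37 GB left
disk 6: place 46 GB, 82 GB left
disk 6: place 43 GB, 39 GB left
disk 7: place 42 GB, 86 GB left
disk 7: place 67 GB, 19 GB left
disk 8: place 112 GB, 16 GB left
disk 9: place 79 GB, 49 GB left
disk 9: place 40 GB, 9 GB left
9 disks × 128 GB = 1152 GB; used 944 GB; unused 208 GB.

208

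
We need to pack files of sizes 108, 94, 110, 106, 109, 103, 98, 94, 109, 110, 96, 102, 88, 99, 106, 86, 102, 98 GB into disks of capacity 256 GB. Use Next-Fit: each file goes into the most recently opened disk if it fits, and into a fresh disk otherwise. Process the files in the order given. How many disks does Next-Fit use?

9 disks

Put 108 GB in disk 1; 148 GB remain.
Put 94 GB in disk 1; 54 GB remain.
Put 110 GB in disk 2; 146 GB remain.
Put 106 GB in disk 2; 40 GB remain.
Put 109 GB in disk 3; 147 GB remain.
Put 103 GB in disk 3; 44 GB remain.
Put 98 GB in disk 4; 158 GB remain.
Put 94 GB in disk 4; 64 GB remain.
Put 109 GB in disk 5; 147 GB remain.
Put 110 GB in disk 5; 37 GB remain.
Put 96 GB in disk 6; 160 GB remain.
Put 102 GB in disk 6; 58 GB remain.
Put 88 GB in disk 7; 168 GB remain.
Put 99 GB in disk 7; 69 GB remain.
Put 106 GB in disk 8; 150 GB remain.
Put 86 GB in disk 8; 64 GB remain.
Put 102 GB in disk 9; 154 GB remain.
Put 98 GB in disk 9; 56 GB remain.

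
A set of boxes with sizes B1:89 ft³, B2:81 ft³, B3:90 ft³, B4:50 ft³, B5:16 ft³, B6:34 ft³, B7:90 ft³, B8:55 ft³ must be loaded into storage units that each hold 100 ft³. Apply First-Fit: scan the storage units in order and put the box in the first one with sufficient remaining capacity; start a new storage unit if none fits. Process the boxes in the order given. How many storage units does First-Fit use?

Put B1 (89 ft³) in storage unit 1; 11 ft³ remain.
Put B2 (81 ft³) in storage unit 2; 19 ft³ remain.
Put B3 (90 ft³) in storage unit 3; 10 ft³ remain.
Put B4 (50 ft³) in storage unit 4; 50 ft³ remain.
Put B5 (16 ft³) in storage unit 2; 3 ft³ remain.
Put B6 (34 ft³) in storage unit 4; 16 ft³ remain.
Put B7 (90 ft³) in storage unit 5; 10 ft³ remain.
Put B8 (55 ft³) in storage unit 6; 45 ft³ remain.

6 storage units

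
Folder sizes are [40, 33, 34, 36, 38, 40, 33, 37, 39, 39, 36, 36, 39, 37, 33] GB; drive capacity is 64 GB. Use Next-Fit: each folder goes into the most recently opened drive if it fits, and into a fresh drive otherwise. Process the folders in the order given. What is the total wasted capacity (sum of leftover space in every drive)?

410

40 GB → drive 1 (remaining 24 GB)
33 GB → drive 2 (remaining 31 GB)
34 GB → drive 3 (remaining 30 GB)
36 GB → drive 4 (remaining 28 GB)
38 GB → drive 5 (remaining 26 GB)
40 GB → drive 6 (remaining 24 GB)
33 GB → drive 7 (remaining 31 GB)
37 GB → drive 8 (remaining 27 GB)
39 GB → drive 9 (remaining 25 GB)
39 GB → drive 10 (remaining 25 GB)
36 GB → drive 11 (remaining 28 GB)
36 GB → drive 12 (remaining 28 GB)
39 GB → drive 13 (remaining 25 GB)
37 GB → drive 14 (remaining 27 GB)
33 GB → drive 15 (remaining 31 GB)
15 drives × 64 GB = 960 GB; used 550 GB; unused 410 GB.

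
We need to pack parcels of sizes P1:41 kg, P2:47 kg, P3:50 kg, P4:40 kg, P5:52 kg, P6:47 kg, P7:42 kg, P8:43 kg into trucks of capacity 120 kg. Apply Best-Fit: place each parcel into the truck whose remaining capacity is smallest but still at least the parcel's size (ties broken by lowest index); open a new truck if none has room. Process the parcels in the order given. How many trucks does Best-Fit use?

Put P1 (41 kg) in truck 1; 79 kg remain.
Put P2 (47 kg) in truck 1; 32 kg remain.
Put P3 (50 kg) in truck 2; 70 kg remain.
Put P4 (40 kg) in truck 2; 30 kg remain.
Put P5 (52 kg) in truck 3; 68 kg remain.
Put P6 (47 kg) in truck 3; 21 kg remain.
Put P7 (42 kg) in truck 4; 78 kg remain.
Put P8 (43 kg) in truck 4; 35 kg remain.
Final trucks: [41,47] [50,40] [52,47] [42,43].

4 trucks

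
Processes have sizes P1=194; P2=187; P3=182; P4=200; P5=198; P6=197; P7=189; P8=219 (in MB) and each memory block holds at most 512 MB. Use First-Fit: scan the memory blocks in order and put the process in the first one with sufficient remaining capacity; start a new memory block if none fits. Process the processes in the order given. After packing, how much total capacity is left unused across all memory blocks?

P1 (194 MB) → memory block 1 (remaining 318 MB)
P2 (187 MB) → memory block 1 (remaining 131 MB)
P3 (182 MB) → memory block 2 (remaining 330 MB)
P4 (200 MB) → memory block 2 (remaining 130 MB)
P5 (198 MB) → memory block 3 (remaining 314 MB)
P6 (197 MB) → memory block 3 (remaining 117 MB)
P7 (189 MB) → memory block 4 (remaining 323 MB)
P8 (219 MB) → memory block 4 (remaining 104 MB)
4 memory blocks × 512 MB = 2048 MB; used 1566 MB; unused 482 MB.

482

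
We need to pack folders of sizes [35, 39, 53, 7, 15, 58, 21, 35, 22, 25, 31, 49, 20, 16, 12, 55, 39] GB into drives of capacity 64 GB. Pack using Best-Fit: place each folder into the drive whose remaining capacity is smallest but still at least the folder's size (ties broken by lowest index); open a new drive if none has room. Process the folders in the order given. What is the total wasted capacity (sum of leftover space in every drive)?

108

35 GB → drive 1 (remaining 29 GB)
39 GB → drive 2 (remaining 25 GB)
53 GB → drive 3 (remaining 11 GB)
7 GB → drive 3 (remaining 4 GB)
15 GB → drive 2 (remaining 10 GB)
58 GB → drive 4 (remaining 6 GB)
21 GB → drive 1 (remaining 8 GB)
35 GB → drive 5 (remaining 29 GB)
22 GB → drive 5 (remaining 7 GB)
25 GB → drive 6 (remaining 39 GB)
31 GB → drive 6 (remaining 8 GB)
49 GB → drive 7 (remaining 15 GB)
20 GB → drive 8 (remaining 44 GB)
16 GB → drive 8 (remaining 28 GB)
12 GB → drive 7 (remaining 3 GB)
55 GB → drive 9 (remaining 9 GB)
39 GB → drive 10 (remaining 25 GB)
10 drives × 64 GB = 640 GB; used 532 GB; unused 108 GB.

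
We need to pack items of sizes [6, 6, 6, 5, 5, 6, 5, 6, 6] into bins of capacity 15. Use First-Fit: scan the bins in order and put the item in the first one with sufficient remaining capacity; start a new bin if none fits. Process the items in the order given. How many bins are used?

bin 1: place 6, 9 left
bin 1: place 6, 3 left
bin 2: place 6, 9 left
bin 2: place 5, 4 left
bin 3: place 5, 10 left
bin 3: place 6, 4 left
bin 4: place 5, 10 left
bin 4: place 6, 4 left
bin 5: place 6, 9 left

5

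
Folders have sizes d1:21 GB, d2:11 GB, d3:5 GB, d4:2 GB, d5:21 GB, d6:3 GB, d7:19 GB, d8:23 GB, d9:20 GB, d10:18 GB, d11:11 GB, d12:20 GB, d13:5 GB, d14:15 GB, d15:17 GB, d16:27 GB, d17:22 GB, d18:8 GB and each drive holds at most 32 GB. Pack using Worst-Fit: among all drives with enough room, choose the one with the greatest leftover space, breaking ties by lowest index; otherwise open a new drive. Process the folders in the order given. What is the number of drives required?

10 drives

drive 1: place d1 (21 GB), 11 GB left
drive 1: place d2 (11 GB), 0 GB left
drive 2: place d3 (5 GB), 27 GB left
drive 2: place d4 (2 GB), 25 GB left
drive 2: place d5 (21 GB), 4 GB left
drive 2: place d6 (3 GB), 1 GB left
drive 3: place d7 (19 GB), 13 GB left
drive 4: place d8 (23 GB), 9 GB left
drive 5: place d9 (20 GB), 12 GB left
drive 6: place d10 (18 GB), 14 GB left
drive 6: place d11 (11 GB), 3 GB left
drive 7: place d12 (20 GB), 12 GB left
drive 3: place d13 (5 GB), 8 GB left
drive 8: place d14 (15 GB), 17 GB left
drive 8: place d15 (17 GB), 0 GB left
drive 9: place d16 (27 GB), 5 GB left
drive 10: place d17 (22 GB), 10 GB left
drive 5: place d18 (8 GB), 4 GB left
Final drives: [21,11] [5,2,21,3] [19,5] [23] [20,8] [18,11] [20] [15,17] [27] [22].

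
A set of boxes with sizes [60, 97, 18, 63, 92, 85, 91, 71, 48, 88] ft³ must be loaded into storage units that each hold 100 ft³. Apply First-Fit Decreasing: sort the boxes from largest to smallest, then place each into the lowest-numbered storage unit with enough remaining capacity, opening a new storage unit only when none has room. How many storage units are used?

Sorted descending: 97, 92, 91, 88, 85, 71, 63, 60, 48, 18.
97 ft³ → storage unit 1 (remaining 3 ft³)
92 ft³ → storage unit 2 (remaining 8 ft³)
91 ft³ → storage unit 3 (remaining 9 ft³)
88 ft³ → storage unit 4 (remaining 12 ft³)
85 ft³ → storage unit 5 (remaining 15 ft³)
71 ft³ → storage unit 6 (remaining 29 ft³)
63 ft³ → storage unit 7 (remaining 37 ft³)
60 ft³ → storage unit 8 (remaining 40 ft³)
48 ft³ → storage unit 9 (remaining 52 ft³)
18 ft³ → storage unit 6 (remaining 11 ft³)

9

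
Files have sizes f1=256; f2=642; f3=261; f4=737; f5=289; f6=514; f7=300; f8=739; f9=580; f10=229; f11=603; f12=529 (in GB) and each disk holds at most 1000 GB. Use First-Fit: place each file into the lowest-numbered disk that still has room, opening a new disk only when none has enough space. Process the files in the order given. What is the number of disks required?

7 disks

f1 (256 GB) → disk 1 (remaining 744 GB)
f2 (642 GB) → disk 1 (remaining 102 GB)
f3 (261 GB) → disk 2 (remaining 739 GB)
f4 (737 GB) → disk 2 (remaining 2 GB)
f5 (289 GB) → disk 3 (remaining 711 GB)
f6 (514 GB) → disk 3 (remaining 197 GB)
f7 (300 GB) → disk 4 (remaining 700 GB)
f8 (739 GB) → disk 5 (remaining 261 GB)
f9 (580 GB) → disk 4 (remaining 120 GB)
f10 (229 GB) → disk 5 (remaining 32 GB)
f11 (603 GB) → disk 6 (remaining 397 GB)
f12 (529 GB) → disk 7 (remaining 471 GB)
Final disks: [256,642] [261,737] [289,514] [300,580] [739,229] [603] [529].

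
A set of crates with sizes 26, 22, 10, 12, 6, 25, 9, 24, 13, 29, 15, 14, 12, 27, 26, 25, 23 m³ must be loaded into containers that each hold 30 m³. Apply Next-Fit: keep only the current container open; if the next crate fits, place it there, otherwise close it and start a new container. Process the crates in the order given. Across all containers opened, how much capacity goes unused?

26 m³ → container 1 (remaining 4 m³)
22 m³ → container 2 (remaining 8 m³)
10 m³ → container 3 (remaining 20 m³)
12 m³ → container 3 (remaining 8 m³)
6 m³ → container 3 (remaining 2 m³)
25 m³ → container 4 (remaining 5 m³)
9 m³ → container 5 (remaining 21 m³)
24 m³ → container 6 (remaining 6 m³)
13 m³ → container 7 (remaining 17 m³)
29 m³ → container 8 (remaining 1 m³)
15 m³ → container 9 (remaining 15 m³)
14 m³ → container 9 (remaining 1 m³)
12 m³ → container 10 (remaining 18 m³)
27 m³ → container 11 (remaining 3 m³)
26 m³ → container 12 (remaining 4 m³)
25 m³ → container 13 (remaining 5 m³)
23 m³ → container 14 (remaining 7 m³)
14 containers × 30 m³ = 420 m³; used 318 m³; unused 102 m³.

102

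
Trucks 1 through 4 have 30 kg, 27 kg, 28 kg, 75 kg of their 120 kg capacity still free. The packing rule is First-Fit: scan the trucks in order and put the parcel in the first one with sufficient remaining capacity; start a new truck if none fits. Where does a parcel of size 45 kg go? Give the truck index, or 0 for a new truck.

4

Trucks with room: truck 4 (75 kg).
The first with room is truck 4.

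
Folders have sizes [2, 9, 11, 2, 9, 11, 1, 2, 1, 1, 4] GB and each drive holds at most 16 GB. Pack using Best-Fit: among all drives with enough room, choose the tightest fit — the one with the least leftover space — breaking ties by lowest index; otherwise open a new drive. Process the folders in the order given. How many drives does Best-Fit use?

Put 2 GB in drive 1; 14 GB remain.
Put 9 GB in drive 1; 5 GB remain.
Put 11 GB in drive 2; 5 GB remain.
Put 2 GB in drive 1; 3 GB remain.
Put 9 GB in drive 3; 7 GB remain.
Put 11 GB in drive 4; 5 GB remain.
Put 1 GB in drive 1; 2 GB remain.
Put 2 GB in drive 1; 0 GB remain.
Put 1 GB in drive 2; 4 GB remain.
Put 1 GB in drive 2; 3 GB remain.
Put 4 GB in drive 4; 1 GB remain.

4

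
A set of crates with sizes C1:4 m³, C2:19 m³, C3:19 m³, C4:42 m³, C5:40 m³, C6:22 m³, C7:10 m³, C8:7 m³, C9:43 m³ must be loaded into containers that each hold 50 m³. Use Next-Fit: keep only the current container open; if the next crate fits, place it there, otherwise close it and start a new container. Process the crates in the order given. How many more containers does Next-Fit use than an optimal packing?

Next-Fit: [4,19,19] [42] [40] [22,10,7] [43] → 5 containers.
Total size 206 m³; any packing needs at least ⌈206/50⌉ = 5 containers.
So 5 is already optimal.

0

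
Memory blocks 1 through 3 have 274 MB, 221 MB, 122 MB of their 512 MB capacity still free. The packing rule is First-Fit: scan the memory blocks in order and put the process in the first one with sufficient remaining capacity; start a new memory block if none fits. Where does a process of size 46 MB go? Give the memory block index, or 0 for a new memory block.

1

Memory blocks with room: memory block 1 (274 MB), memory block 2 (221 MB), memory block 3 (122 MB).
The first with room is memory block 1.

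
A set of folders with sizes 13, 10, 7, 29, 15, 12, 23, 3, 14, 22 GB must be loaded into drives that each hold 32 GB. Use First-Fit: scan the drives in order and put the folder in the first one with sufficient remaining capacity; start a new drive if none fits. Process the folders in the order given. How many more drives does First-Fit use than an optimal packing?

First-Fit: [13,10,7] [29,3] [15,12] [23] [14] [22] → 6 drives.
Total size 148 GB; any packing needs at least ⌈148/32⌉ = 5 drives.
An optimal packing achieves that bound: [29,3] [23,7] [22,10] [15,14] [13,12] → 5 drives.
Excess: 6 − 5 = 1.

1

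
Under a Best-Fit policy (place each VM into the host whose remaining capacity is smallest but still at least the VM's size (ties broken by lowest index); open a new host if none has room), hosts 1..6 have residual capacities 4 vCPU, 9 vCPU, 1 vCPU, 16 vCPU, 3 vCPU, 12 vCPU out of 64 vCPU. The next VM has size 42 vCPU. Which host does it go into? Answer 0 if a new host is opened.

0

No host has ≥ 42 vCPU free, so a new host is opened.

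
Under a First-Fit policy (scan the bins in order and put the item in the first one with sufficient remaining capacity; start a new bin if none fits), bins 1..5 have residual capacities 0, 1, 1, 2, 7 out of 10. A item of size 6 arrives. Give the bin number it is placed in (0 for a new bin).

Bins with room: bin 5 (7).
The first with room is bin 5.

5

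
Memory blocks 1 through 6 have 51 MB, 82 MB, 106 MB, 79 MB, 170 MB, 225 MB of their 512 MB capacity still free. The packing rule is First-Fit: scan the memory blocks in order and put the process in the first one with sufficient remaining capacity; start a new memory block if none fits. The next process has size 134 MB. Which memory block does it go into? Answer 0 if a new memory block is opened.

Memory blocks with room: memory block 5 (170 MB), memory block 6 (225 MB).
The first with room is memory block 5.

5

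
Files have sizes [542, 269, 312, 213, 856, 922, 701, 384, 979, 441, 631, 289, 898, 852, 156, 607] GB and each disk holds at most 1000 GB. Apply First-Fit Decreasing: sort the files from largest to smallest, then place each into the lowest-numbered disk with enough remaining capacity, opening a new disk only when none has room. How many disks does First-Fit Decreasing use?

10

Sorted descending: 979, 922, 898, 856, 852, 701, 631, 607, 542, 441, 384, 312, 289, 269, 213, 156.
Put 979 GB in disk 1; 21 GB remain.
Put 922 GB in disk 2; 78 GB remain.
Put 898 GB in disk 3; 102 GB remain.
Put 856 GB in disk 4; 144 GB remain.
Put 852 GB in disk 5; 148 GB remain.
Put 701 GB in disk 6; 299 GB remain.
Put 631 GB in disk 7; 369 GB remain.
Put 607 GB in disk 8; 393 GB remain.
Put 542 GB in disk 9; 458 GB remain.
Put 441 GB in disk 9; 17 GB remain.
Put 384 GB in disk 8; 9 GB remain.
Put 312 GB in disk 7; 57 GB remain.
Put 289 GB in disk 6; 10 GB remain.
Put 269 GB in disk 10; 731 GB remain.
Put 213 GB in disk 10; 518 GB remain.
Put 156 GB in disk 10; 362 GB remain.
Final disks: [979] [922] [898] [856] [852] [701,289] [631,312] [607,384] [542,441] [269,213,156].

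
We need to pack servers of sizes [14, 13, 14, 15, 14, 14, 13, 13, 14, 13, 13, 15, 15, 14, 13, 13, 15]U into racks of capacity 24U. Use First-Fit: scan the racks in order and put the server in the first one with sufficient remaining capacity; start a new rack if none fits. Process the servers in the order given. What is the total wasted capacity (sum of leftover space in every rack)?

rack 1: place 14U, 10U left
rack 2: place 13U, 11U left
rack 3: place 14U, 10U left
rack 4: place 15U, 9U left
rack 5: place 14U, 10U left
rack 6: place 14U, 10U left
rack 7: place 13U, 11U left
rack 8: place 13U, 11U left
rack 9: place 14U, 10U left
rack 10: place 13U, 11U left
rack 11: place 13U, 11U left
rack 12: place 15U, 9U left
rack 13: place 15U, 9U left
rack 14: place 14U, 10U left
rack 15: place 13U, 11U left
rack 16: place 13U, 11U left
rack 17: place 15U, 9U left
17 racks × 24U = 408U; used 235U; unused 173U.

173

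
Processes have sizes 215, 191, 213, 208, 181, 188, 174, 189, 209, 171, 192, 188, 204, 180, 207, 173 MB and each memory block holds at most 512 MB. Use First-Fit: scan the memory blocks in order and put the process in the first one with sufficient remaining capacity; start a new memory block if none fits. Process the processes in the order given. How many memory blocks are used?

8 memory blocks

Put 215 MB in memory block 1; 297 MB remain.
Put 191 MB in memory block 1; 106 MB remain.
Put 213 MB in memory block 2; 299 MB remain.
Put 208 MB in memory block 2; 91 MB remain.
Put 181 MB in memory block 3; 331 MB remain.
Put 188 MB in memory block 3; 143 MB remain.
Put 174 MB in memory block 4; 338 MB remain.
Put 189 MB in memory block 4; 149 MB remain.
Put 209 MB in memory block 5; 303 MB remain.
Put 171 MB in memory block 5; 132 MB remain.
Put 192 MB in memory block 6; 320 MB remain.
Put 188 MB in memory block 6; 132 MB remain.
Put 204 MB in memory block 7; 308 MB remain.
Put 180 MB in memory block 7; 128 MB remain.
Put 207 MB in memory block 8; 305 MB remain.
Put 173 MB in memory block 8; 132 MB remain.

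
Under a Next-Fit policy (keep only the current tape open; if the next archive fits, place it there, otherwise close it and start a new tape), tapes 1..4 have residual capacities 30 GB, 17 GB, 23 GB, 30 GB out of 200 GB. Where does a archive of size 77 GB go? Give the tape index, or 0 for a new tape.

0

Next-Fit only looks at tape 4, which has 30 GB free.
77 GB does not fit, so a new tape is opened.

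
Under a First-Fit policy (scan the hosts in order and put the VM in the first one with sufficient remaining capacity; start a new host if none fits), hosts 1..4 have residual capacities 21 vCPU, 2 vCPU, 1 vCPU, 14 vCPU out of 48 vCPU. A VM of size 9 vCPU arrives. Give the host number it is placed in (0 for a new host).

1

Hosts with room: host 1 (21 vCPU), host 4 (14 vCPU).
The first with room is host 1.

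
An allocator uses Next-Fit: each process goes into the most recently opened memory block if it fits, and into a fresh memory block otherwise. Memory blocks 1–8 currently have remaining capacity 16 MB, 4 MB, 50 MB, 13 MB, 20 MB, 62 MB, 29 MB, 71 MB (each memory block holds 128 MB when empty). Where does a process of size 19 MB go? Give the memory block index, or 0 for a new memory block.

Next-Fit only looks at memory block 8, which has 71 MB free.
19 MB fits there.

8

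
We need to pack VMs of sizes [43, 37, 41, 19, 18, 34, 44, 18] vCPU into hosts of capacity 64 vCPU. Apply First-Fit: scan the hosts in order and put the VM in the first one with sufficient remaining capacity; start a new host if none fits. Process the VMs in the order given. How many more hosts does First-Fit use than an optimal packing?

0

First-Fit: [43,19] [37,18] [41,18] [34] [44] → 5 hosts.
5 VMs exceed 32 vCPU (half the capacity), and no two of those can share a host, so at least 5 hosts are needed.
So 5 is already optimal.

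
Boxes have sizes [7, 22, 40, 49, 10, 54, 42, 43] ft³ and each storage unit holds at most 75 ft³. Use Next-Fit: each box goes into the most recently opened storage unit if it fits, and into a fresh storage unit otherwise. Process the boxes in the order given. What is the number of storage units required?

5 storage units

Put 7 ft³ in storage unit 1; 68 ft³ remain.
Put 22 ft³ in storage unit 1; 46 ft³ remain.
Put 40 ft³ in storage unit 1; 6 ft³ remain.
Put 49 ft³ in storage unit 2; 26 ft³ remain.
Put 10 ft³ in storage unit 2; 16 ft³ remain.
Put 54 ft³ in storage unit 3; 21 ft³ remain.
Put 42 ft³ in storage unit 4; 33 ft³ remain.
Put 43 ft³ in storage unit 5; 32 ft³ remain.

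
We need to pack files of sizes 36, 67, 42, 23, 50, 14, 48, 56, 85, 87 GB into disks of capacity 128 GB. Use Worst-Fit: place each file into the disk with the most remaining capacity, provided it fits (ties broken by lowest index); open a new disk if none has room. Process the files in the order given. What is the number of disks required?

36 GB → disk 1 (remaining 92 GB)
67 GB → disk 1 (remaining 25 GB)
42 GB → disk 2 (remaining 86 GB)
23 GB → disk 2 (remaining 63 GB)
50 GB → disk 2 (remaining 13 GB)
14 GB → disk 1 (remaining 11 GB)
48 GB → disk 3 (remaining 80 GB)
56 GB → disk 3 (remaining 24 GB)
85 GB → disk 4 (remaining 43 GB)
87 GB → disk 5 (remaining 41 GB)

5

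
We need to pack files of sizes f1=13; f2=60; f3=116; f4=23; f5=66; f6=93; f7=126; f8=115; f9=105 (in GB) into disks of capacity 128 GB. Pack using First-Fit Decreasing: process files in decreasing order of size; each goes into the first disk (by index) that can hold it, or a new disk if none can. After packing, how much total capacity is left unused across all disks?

Sorted descending: 126, 116, 115, 105, 93, 66, 60, 23, 13.
disk 1: place 126 GB, 2 GB left
disk 2: place 116 GB, 12 GB left
disk 3: place 115 GB, 13 GB left
disk 4: place 105 GB, 23 GB left
disk 5: place 93 GB, 35 GB left
disk 6: place 66 GB, 62 GB left
disk 6: place 60 GB, 2 GB left
disk 4: place 23 GB, 0 GB left
disk 3: place 13 GB, 0 GB left
6 disks × 128 GB = 768 GB; used 717 GB; unused 51 GB.

51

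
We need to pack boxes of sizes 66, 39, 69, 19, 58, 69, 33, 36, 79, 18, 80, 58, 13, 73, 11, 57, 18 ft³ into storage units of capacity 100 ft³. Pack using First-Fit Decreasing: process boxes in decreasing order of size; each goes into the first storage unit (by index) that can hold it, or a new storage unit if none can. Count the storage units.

9 storage units

Sorted descending: 80, 79, 73, 69, 69, 66, 58, 58, 57, 39, 36, 33, 19, 18, 18, 13, 11.
storage unit 1: place 80 ft³, 20 ft³ left
storage unit 2: place 79 ft³, 21 ft³ left
storage unit 3: place 73 ft³, 27 ft³ left
storage unit 4: place 69 ft³, 31 ft³ left
storage unit 5: place 69 ft³, 31 ft³ left
storage unit 6: place 66 ft³, 34 ft³ left
storage unit 7: place 58 ft³, 42 ft³ left
storage unit 8: place 58 ft³, 42 ft³ left
storage unit 9: place 57 ft³, 43 ft³ left
storage unit 7: place 39 ft³, 3 ft³ left
storage unit 8: place 36 ft³, 6 ft³ left
storage unit 6: place 33 ft³, 1 ft³ left
storage unit 1: place 19 ft³, 1 ft³ left
storage unit 2: place 18 ft³, 3 ft³ left
storage unit 3: place 18 ft³, 9 ft³ left
storage unit 4: place 13 ft³, 18 ft³ left
storage unit 4: place 11 ft³, 7 ft³ left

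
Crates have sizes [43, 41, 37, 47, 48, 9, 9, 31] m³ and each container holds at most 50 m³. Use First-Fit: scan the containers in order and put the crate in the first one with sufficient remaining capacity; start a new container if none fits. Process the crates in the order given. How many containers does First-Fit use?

6

container 1: place 43 m³, 7 m³ left
container 2: place 41 m³, 9 m³ left
container 3: place 37 m³, 13 m³ left
container 4: place 47 m³, 3 m³ left
container 5: place 48 m³, 2 m³ left
container 2: place 9 m³, 0 m³ left
container 3: place 9 m³, 4 m³ left
container 6: place 31 m³, 19 m³ left
Final containers: [43] [41,9] [37,9] [47] [48] [31].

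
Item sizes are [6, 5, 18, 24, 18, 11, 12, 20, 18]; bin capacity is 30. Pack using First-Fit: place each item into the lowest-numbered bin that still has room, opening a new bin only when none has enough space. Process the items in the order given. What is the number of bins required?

bin 1: place 6, 24 left
bin 1: place 5, 19 left
bin 1: place 18, 1 left
bin 2: place 24, 6 left
bin 3: place 18, 12 left
bin 3: place 11, 1 left
bin 4: place 12, 18 left
bin 5: place 20, 10 left
bin 4: place 18, 0 left

5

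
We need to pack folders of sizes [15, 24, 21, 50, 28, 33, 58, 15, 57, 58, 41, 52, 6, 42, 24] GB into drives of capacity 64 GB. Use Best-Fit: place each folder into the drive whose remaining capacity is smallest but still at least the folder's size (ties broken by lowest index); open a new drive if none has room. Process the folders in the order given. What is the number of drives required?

10

15 GB → drive 1 (remaining 49 GB)
24 GB → drive 1 (remaining 25 GB)
21 GB → drive 1 (remaining 4 GB)
50 GB → drive 2 (remaining 14 GB)
28 GB → drive 3 (remaining 36 GB)
33 GB → drive 3 (remaining 3 GB)
58 GB → drive 4 (remaining 6 GB)
15 GB → drive 5 (remaining 49 GB)
57 GB → drive 6 (remaining 7 GB)
58 GB → drive 7 (remaining 6 GB)
41 GB → drive 5 (remaining 8 GB)
52 GB → drive 8 (remaining 12 GB)
6 GB → drive 4 (remaining 0 GB)
42 GB → drive 9 (remaining 22 GB)
24 GB → drive 10 (remaining 40 GB)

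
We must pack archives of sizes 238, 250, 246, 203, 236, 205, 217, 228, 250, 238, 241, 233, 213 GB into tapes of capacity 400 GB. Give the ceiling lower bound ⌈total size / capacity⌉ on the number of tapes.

8 tapes

Total size = 238 + 250 + 246 + 203 + 236 + 205 + 217 + 228 + 250 + 238 + 241 + 233 + 213 = 2998 GB.
⌈2998 / 400⌉ = 8.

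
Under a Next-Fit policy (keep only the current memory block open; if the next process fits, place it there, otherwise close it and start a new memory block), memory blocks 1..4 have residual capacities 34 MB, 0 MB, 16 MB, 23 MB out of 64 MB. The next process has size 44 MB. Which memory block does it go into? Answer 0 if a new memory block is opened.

Next-Fit only looks at memory block 4, which has 23 MB free.
44 MB does not fit, so a new memory block is opened.

0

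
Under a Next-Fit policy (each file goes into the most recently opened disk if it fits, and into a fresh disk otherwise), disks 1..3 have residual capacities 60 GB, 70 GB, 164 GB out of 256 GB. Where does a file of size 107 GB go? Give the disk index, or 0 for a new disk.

3

Next-Fit only looks at disk 3, which has 164 GB free.
107 GB fits there.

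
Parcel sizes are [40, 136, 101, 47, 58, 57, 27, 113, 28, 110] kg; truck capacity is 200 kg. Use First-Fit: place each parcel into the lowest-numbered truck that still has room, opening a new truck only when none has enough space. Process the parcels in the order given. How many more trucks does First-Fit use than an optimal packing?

1

First-Fit: [40,136] [101,47,27] [58,57,28] [113] [110] → 5 trucks.
Total size 717 kg; any packing needs at least ⌈717/200⌉ = 4 trucks.
An optimal packing achieves that bound: [136,58] [113,57,28] [110,47,40] [101,27] → 4 trucks.
Excess: 5 − 4 = 1.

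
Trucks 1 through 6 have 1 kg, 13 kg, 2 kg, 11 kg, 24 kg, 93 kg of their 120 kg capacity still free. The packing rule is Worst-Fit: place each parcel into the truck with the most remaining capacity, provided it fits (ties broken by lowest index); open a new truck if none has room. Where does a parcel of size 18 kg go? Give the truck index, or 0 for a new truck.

Trucks with room: truck 5 (24 kg), truck 6 (93 kg).
Most room is truck 6 with 93 kg free.

6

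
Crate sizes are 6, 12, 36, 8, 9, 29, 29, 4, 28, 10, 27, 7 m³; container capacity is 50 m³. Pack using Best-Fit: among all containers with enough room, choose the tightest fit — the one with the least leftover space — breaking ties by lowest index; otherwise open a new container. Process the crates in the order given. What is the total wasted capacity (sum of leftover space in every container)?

6 m³ → container 1 (remaining 44 m³)
12 m³ → container 1 (remaining 32 m³)
36 m³ → container 2 (remaining 14 m³)
8 m³ → container 2 (remaining 6 m³)
9 m³ → container 1 (remaining 23 m³)
29 m³ → container 3 (remaining 21 m³)
29 m³ → container 4 (remaining 21 m³)
4 m³ → container 2 (remaining 2 m³)
28 m³ → container 5 (remaining 22 m³)
10 m³ → container 3 (remaining 11 m³)
27 m³ → container 6 (remaining 23 m³)
7 m³ → container 3 (remaining 4 m³)
6 containers × 50 m³ = 300 m³; used 205 m³; unused 95 m³.

95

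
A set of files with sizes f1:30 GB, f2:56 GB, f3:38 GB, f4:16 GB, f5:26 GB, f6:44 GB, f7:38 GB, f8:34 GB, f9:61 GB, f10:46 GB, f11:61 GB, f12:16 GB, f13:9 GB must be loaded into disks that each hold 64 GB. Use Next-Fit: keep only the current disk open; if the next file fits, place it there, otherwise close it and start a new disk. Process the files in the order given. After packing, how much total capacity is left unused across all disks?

229

Put f1 (30 GB) in disk 1; 34 GB remain.
Put f2 (56 GB) in disk 2; 8 GB remain.
Put f3 (38 GB) in disk 3; 26 GB remain.
Put f4 (16 GB) in disk 3; 10 GB remain.
Put f5 (26 GB) in disk 4; 38 GB remain.
Put f6 (44 GB) in disk 5; 20 GB remain.
Put f7 (38 GB) in disk 6; 26 GB remain.
Put f8 (34 GB) in disk 7; 30 GB remain.
Put f9 (61 GB) in disk 8; 3 GB remain.
Put f10 (46 GB) in disk 9; 18 GB remain.
Put f11 (61 GB) in disk 10; 3 GB remain.
Put f12 (16 GB) in disk 11; 48 GB remain.
Put f13 (9 GB) in disk 11; 39 GB remain.
11 disks × 64 GB = 704 GB; used 475 GB; unused 229 GB.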